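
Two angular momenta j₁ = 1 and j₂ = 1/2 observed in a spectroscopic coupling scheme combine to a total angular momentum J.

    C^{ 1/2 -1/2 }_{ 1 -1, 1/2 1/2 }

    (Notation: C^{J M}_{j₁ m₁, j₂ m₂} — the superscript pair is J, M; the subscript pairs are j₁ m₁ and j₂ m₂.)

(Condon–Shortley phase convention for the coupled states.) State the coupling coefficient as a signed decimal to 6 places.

√[2·1!1!0!/3! · 0!2!1!0!0!1!] = √(2/3)
  +(−1)^1/∏(1,0,1,0,0,0)! = -1  (running -1)
⟨..|..⟩ = √(2/3)·(-1) = -0.816497

−√(2/3) ≈ -0.816497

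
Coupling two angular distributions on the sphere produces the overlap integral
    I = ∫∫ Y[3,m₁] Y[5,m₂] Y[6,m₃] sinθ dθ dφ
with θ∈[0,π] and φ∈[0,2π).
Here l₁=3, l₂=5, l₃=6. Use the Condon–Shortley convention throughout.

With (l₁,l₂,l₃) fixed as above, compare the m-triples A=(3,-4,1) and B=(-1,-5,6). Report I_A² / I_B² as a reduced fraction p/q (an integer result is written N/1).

Same 3,5,6: normalisation and zero-m 3j drop out of the ratio.
A: Δ: 2! 4! 8! / 15! → 1/675675; sum: t=0:+1/241920 = 1/241920; 3j²(3 5 6; 3 -4 1) = Δ·Π!·Σ² = 4/1001  (sign -1)
B: Δ: 2! 4! 8! / 15! → 1/675675; sum: t=0:+1/1935360 = 1/1935360; 3j²(3 5 6; -1 -5 6) = Δ·Π!·Σ² = 3/91  (sign +1)
I_A²/I_B² = (4/1001)/(3/91) = 4/33

4/33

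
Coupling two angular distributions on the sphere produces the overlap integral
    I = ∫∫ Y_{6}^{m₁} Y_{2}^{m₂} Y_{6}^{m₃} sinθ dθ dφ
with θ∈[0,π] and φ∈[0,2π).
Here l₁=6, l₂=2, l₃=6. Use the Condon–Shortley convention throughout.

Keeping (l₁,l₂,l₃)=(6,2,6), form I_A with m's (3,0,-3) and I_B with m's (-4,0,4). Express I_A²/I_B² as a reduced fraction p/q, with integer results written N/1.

25/4

Shared (l₁,l₂,l₃)=(6,2,6): N and (l;000)² cancel in I_A²/I_B².
A: Δ = 2!·10!·2!/15! = 1/90090; Racah Σ t=0..2: t=0:+1/120960 t=1:−1/80640 t=2:+1/1451520 = -1/290304; ⇒ 3j(6 2 6; 3 0 -3)² = 5/2002, sgn +1
B: Δ = 2!·10!·2!/15! = 1/90090; Racah Σ t=0..2: t=0:+1/14515200 t=1:−1/362880 t=2:+1/322560 = 1/2419200; ⇒ 3j(6 2 6; -4 0 4)² = 2/5005, sgn +1
I_A²/I_B² = (5/2002)/(2/5005) = 25/4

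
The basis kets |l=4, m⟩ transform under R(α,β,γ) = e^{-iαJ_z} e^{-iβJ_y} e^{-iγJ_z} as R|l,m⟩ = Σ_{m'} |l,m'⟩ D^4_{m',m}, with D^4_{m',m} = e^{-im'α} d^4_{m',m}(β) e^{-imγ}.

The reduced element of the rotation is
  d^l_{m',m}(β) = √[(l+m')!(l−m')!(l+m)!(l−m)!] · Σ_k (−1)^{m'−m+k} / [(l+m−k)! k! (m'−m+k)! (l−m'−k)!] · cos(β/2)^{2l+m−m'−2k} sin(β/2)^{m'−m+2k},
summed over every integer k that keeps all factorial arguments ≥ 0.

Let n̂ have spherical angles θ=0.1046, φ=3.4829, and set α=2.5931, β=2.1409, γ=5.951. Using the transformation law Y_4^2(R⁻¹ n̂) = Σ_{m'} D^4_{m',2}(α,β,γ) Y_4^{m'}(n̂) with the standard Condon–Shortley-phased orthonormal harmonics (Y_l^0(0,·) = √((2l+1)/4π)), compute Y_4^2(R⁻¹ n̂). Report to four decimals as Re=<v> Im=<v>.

Need the full column D^4_{m',2} for m'=−4..4 at α=2.5931, β=2.1409, γ=5.9510.
cos(β/2)=0.479729, sin(β/2)=0.877416
d^4_{-4,2}: single k=6 term ⇒ +0.555657;  D = +0.022885-0.555185i
d^4_{-3,2}: k∈[5..6] ⇒ +0.644471 -0.718623 = -0.074152;  D = +0.041236-0.061629i
d^4_{-2,2}: k∈[4..6] ⇒ +0.470869 -1.260111 +0.351274 = -0.437968;  D = -0.397619+0.183616i
d^4_{-1,2}: k∈[3..5] ⇒ +0.242725 -1.217935 +0.814841 = -0.160369;  D = +0.159294+0.018542i
d^4_{0,2}: k∈[2..4] ⇒ +0.089025 -0.794143 +0.996205 = +0.291087;  D = +0.229174+0.179474i
d^4_{1,2}: k∈[1..3] ⇒ +0.021768 -0.364087 +0.811957 = +0.469638;  D = -0.164532-0.439873i
d^4_{2,2}: k∈[0..2] ⇒ +0.002805 -0.112608 +0.470869 = +0.361066;  D = -0.068389+0.354530i
d^4_{3,2}: k∈[0..1] ⇒ -0.019197 +0.192657 = +0.173459;  D = +0.116840-0.128205i
d^4_{4,2}: single k=0 term ⇒ +0.049656;  D = -0.047677+0.013878i
Y_4^{m'}(θ=0.1046,φ=3.4829) and Σ D·Y over m':
  (+0.0229-0.5552i)·(+0.0000-0.0001i)  (+0.0412-0.0616i)·(-0.0007+0.0012i)  (-0.3976+0.1836i)·(+0.0168-0.0136i)  (+0.1593+0.0185i)·(-0.1816+0.0645i)  (+0.2292+0.1795i)·(+0.8006+0.0000i)  (-0.1645-0.4399i)·(+0.1816+0.0645i)  (-0.0684+0.3545i)·(+0.0168+0.0136i)  (+0.1168-0.1282i)·(+0.0007+0.0012i)  (-0.0477+0.0139i)·(+0.0000+0.0001i)
Y_4^2(R⁻¹ n̂) = +0.141958+0.073725i

Re=0.1420 Im=0.0737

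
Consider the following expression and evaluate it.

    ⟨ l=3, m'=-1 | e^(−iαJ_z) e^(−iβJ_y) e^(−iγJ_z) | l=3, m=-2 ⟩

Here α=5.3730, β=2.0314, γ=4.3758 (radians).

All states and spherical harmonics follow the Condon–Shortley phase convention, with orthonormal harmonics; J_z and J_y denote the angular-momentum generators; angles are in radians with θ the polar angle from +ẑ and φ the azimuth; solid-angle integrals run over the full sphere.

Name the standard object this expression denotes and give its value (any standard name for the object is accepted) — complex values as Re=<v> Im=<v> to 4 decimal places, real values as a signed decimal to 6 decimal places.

Wigner D-matrix element, Re=0.0058 Im=0.4590

This is a Wigner D-matrix element — the rotation-matrix element ⟨l m'| R(α,β,γ) |l m⟩ in the angular-momentum basis.
D^3_{-1,-2}(5.3730,2.0314,4.3758) = e^{-i·-1·5.3730}·d^3_{-1,-2}(2.0314)·e^{-i·-2·4.3758}. Compute d first:
Half-angle: c=0.527025, s=0.849850. N=√(2·24·1·120)=75.894664
The bounds max(0,m−m')=0 and min(l+m,l−m')=1 give 2 terms
  k=0: (−1)^1·75.8947/(24)·0.5270^5·0.8498^1 = -0.109269
  k=1: (−1)^2·75.8947/(12)·0.5270^3·0.8498^3 = +0.568264
d^3_{-1,-2}(2.0314) = -0.109269 +0.568264 = +0.458995
Attach z-rotation phases: D = e^{-i(-1)(5.3730)}·(+0.458995)·e^{-i(-2)(4.3758)} = +0.005768+0.458959i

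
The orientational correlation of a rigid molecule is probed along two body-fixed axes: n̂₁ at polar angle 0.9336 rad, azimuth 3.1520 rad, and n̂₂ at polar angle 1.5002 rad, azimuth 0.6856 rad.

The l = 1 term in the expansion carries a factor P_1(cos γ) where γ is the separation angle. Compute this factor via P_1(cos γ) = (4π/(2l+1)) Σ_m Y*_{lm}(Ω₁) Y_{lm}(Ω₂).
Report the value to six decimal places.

Summing Y*_{l m}(θ₁,φ₁)·Y_{l m}(θ₂,φ₂) over m ∈ [−1, 1]; prefactor 4π/(2·1+1) = 4.188790:
  [-1]  conj(Y_{1,-1})(Ω₁) = -0.277682-0.002890i ; Y_{1,-1}(Ω₂) = +0.266760-0.218200i ; Δ = -0.074705+0.059819i
  [+0]  conj(Y_{1,0})(Ω₁) = +0.290691-0.000000i ; Y_{1,0}(Ω₂) = +0.034465+0.000000i ; Δ = +0.010019+0.000000i
  [+1]  conj(Y_{1,1})(Ω₁) = +0.277682-0.002890i ; Y_{1,1}(Ω₂) = -0.266760-0.218200i ; Δ = -0.074705-0.059819i
Total Σ_m = -0.139391+0.000000i. Multiply by 4.188790: -0.583881+0.000000i. P_1(cos γ) = -0.583881

-0.583881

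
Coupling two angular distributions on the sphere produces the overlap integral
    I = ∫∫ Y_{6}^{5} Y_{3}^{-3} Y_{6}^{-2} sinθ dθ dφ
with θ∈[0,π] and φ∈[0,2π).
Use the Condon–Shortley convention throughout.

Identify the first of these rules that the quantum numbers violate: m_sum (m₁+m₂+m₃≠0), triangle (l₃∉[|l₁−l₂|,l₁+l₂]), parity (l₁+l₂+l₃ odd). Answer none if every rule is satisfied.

parity

m₁+m₂+m₃ = 5 − 3 − 2 = 0  ✓
triangle: |6−3|=3 ≤ l₃=6 ≤ 6+3=9  ✓
parity: l₁+l₂+l₃ = 15 is odd  ✗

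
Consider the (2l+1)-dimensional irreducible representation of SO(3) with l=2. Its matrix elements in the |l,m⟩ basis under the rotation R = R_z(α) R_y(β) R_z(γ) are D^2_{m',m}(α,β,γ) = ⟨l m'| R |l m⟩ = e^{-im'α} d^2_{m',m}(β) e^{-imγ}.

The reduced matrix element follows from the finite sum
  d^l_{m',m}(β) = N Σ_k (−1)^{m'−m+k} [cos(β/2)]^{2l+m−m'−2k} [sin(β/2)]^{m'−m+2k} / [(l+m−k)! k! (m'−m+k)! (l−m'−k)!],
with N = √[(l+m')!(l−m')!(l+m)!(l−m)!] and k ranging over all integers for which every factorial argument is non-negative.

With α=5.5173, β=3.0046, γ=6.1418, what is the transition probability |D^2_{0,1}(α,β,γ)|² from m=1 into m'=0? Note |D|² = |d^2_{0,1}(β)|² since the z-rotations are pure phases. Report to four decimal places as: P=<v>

D^2_{0,1}(5.5173,3.0046,6.1418) = e^{-i·0·5.5173}·d^2_{0,1}(3.0046)·e^{-i·1·6.1418}. Compute d first:
With c≡cos(β/2)=0.068443 and s≡sin(β/2)=0.997655, N=[2·2·6·1]^{1/2}=4.898979
The bounds max(0,m−m')=1 and min(l+m,l−m')=2 give 2 terms
  k=1: (−1)^0·4.8990/(2)·0.0684^3·0.9977^1 = +0.000783
  k=2: (−1)^1·4.8990/(2)·0.0684^1·0.9977^3 = -0.166473
d^2_{0,1}(3.0046) = +0.000783 -0.166473 = -0.165690
|D^2_{0,1}|² = |d^2_{0,1}(β)|² = (-0.165690)² = 0.027453 (the z-rotation phases have unit modulus)

P=0.0275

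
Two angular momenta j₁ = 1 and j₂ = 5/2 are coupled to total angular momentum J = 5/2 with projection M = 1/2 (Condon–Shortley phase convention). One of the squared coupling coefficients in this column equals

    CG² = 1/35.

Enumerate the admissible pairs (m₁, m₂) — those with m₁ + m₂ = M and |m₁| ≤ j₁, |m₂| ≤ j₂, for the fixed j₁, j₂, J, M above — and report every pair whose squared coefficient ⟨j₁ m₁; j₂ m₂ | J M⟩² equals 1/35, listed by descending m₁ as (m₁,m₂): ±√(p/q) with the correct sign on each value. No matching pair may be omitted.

(0,1/2): −√(1/35)

Admissible pairs with m₁+m₂ = M = 1/2: (-1,3/2), (0,1/2), (1,-1/2)
  (m₁,m₂)=(1,-1/2): CG² = 18/35, CG = +√(18/35)
  (m₁,m₂)=(0,1/2): CG² = 1/35, CG = −√(1/35)   ← matches the target
  (m₁,m₂)=(-1,3/2): CG² = 16/35, CG = −√(16/35)
Pairs with CG² = 1/35: (0,1/2): −√(1/35)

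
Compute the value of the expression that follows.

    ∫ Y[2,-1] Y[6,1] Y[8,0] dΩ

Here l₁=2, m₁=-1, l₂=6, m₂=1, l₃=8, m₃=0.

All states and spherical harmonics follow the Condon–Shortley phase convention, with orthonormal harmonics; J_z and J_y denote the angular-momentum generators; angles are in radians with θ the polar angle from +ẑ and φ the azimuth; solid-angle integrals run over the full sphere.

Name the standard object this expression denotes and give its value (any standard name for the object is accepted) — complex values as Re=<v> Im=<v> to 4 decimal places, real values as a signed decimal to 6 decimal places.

This is a Gaunt coefficient — the integral of a triple product of spherical harmonics over the sphere.
m-sum 0 ✓  L=16 even ✓  4≤8≤8 ✓
Π(2lᵢ+1) = 5×13×17 = 1105
triangle coeff Δ(2,6,8) = 1/30940
Σ_t [0,0]: t=0:+1/2073600 = 1/2073600
(3j)²=28/1105 [(2 6 8; 0 0 0)], sign=+1
Σ_t [0,0]: t=0:+1/3628800 = 1/3628800
(3j)²=16/1105 [(2 6 8; -1 1 0)], sign=+1
⇒ 4πI² = 448/1105
I = (+1)√(448/1105/(4π)) = 0.17961927

Gaunt coefficient, +0.179619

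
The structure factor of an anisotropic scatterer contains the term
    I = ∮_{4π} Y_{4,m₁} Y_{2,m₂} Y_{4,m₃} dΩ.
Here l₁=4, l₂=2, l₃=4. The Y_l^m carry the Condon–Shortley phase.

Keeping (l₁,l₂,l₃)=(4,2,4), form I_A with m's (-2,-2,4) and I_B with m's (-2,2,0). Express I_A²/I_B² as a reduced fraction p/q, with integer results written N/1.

14/45

Same 4,2,4: normalisation and zero-m 3j drop out of the ratio.
A: Δ: 2! 6! 2! / 11! → 1/13860; sum: t=0:+1/2880 = 1/2880; 3j²(4 2 4; -2 -2 4) = Δ·Π!·Σ² = 2/165  (sign +1)
B: Δ: 2! 6! 2! / 11! → 1/13860; sum: t=2:+1/192 = 1/192; 3j²(4 2 4; -2 2 0) = Δ·Π!·Σ² = 3/77  (sign +1)
I_A²/I_B² = (2/165)/(3/77) = 14/45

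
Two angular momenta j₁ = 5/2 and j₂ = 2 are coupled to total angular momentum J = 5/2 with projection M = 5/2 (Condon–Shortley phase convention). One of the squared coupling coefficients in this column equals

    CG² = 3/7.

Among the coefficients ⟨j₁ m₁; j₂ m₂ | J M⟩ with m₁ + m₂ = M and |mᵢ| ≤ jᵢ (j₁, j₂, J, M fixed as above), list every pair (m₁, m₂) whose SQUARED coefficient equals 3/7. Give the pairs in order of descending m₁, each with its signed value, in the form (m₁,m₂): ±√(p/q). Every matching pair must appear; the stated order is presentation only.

(3/2,1): −√(3/7)

Admissible pairs with m₁+m₂ = M = 5/2: (1/2,2), (3/2,1), (5/2,0)
  (m₁,m₂)=(5/2,0): CG² = 5/14, CG = +√(5/14)
  (m₁,m₂)=(3/2,1): CG² = 3/7, CG = −√(3/7)   ← matches the target
  (m₁,m₂)=(1/2,2): CG² = 3/14, CG = +√(3/14)
Pairs with CG² = 3/7: (3/2,1): −√(3/7)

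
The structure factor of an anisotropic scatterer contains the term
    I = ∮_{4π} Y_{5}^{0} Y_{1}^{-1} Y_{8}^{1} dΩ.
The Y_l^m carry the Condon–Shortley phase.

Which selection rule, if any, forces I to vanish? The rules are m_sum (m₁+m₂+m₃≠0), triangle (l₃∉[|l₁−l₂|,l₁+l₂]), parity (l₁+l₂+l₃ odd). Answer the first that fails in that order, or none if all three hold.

triangle

azimuthal sum: 0 − 1 + 1 = 0  ✓
l₃ must lie in [4,6]; have l₃=8  ✗
L = 5 + 1 + 8 = 14 (even)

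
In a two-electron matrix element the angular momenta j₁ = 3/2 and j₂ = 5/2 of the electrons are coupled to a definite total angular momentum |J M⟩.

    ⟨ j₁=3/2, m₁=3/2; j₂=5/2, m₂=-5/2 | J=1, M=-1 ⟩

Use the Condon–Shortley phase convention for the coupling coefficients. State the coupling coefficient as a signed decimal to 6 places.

+√(1/2) ≈ +0.707107

triangle: 3!×0!×2!/6! = 12/720
(j±m)!: 3!×0!×0!×5!×0!×2! = 1440
prefactor² = (2J+1)×Δ×N² = 72
  k=0: +1/(0!×3!×0!×0!×0!×2!) = 1/12
Σ = 1/12  ⇒  CG² = 72×(1/12)² = 1/2
CG = +√(1/2) = +0.707107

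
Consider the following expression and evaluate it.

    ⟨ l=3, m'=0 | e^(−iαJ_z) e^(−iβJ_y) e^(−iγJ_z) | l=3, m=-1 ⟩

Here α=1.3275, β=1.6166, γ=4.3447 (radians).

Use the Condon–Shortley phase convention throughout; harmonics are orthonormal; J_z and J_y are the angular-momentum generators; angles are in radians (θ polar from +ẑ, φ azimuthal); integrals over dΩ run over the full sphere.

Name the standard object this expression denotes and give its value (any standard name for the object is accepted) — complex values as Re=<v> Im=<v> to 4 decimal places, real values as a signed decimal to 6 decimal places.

This is a Wigner D-matrix element — the rotation-matrix element ⟨l m'| R(α,β,γ) |l m⟩ in the angular-momentum basis.
D^3_{0,-1}(1.3275,1.6166,4.3447) = e^{-i·0·1.3275}·d^3_{0,-1}(1.6166)·e^{-i·-1·4.3447}. Compute d first:
With c≡cos(β/2)=0.690729 and s≡sin(β/2)=0.723114, N=[6·6·2·24]^{1/2}=41.569219
k: max(0,(-1)−(0))=0 … min(3+(-1),3−(0))=2
  k=0: (−1)^1·41.5692/(12)·0.6907^5·0.7231^1 = -0.393854
  k=1: (−1)^2·41.5692/(4)·0.6907^3·0.7231^3 = +1.294955
  k=2: (−1)^3·41.5692/(12)·0.6907^1·0.7231^5 = -0.473077
d^3_{0,-1}(1.6166) = -0.393854 +1.294955 -0.473077 = +0.428024
D = (+1.000000+0.000000i)·(+0.428024)·(-0.359460-0.933161i) = -0.153858-0.399415i

Wigner D-matrix element, Re=-0.1539 Im=-0.3994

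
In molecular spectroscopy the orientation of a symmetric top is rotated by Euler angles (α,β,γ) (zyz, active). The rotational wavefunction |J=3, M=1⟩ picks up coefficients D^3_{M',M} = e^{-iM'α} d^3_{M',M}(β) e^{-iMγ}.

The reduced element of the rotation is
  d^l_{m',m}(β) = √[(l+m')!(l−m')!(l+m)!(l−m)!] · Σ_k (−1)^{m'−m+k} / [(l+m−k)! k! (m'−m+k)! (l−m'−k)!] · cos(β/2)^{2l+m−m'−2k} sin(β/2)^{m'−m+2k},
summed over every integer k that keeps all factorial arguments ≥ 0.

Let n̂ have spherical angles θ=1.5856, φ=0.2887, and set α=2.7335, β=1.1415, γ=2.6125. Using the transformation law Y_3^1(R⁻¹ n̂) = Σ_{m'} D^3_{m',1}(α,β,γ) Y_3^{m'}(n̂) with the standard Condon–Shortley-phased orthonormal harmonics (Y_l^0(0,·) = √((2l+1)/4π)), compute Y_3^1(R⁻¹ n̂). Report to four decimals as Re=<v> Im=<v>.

Re=0.0286 Im=-0.3374

Need the full column D^3_{m',1} for m'=−3..3 at α=2.7335, β=1.1415, γ=2.6125.
cos(β/2)=0.841496, sin(β/2)=0.540263
d^3_{-3,1}: single k=4 term ⇒ +0.233653;  D = +0.179430-0.149661i
d^3_{-2,1}: k∈[3..4] ⇒ +0.594296 -0.122484 = +0.471812;  D = -0.452501+0.133601i
d^3_{-1,1}: k∈[2..4] ⇒ +0.878154 -0.482632 +0.024868 = +0.420389;  D = +0.417315+0.050743i
d^3_{0,1}: k∈[1..3] ⇒ +0.789690 -0.976528 +0.134175 = -0.052663;  D = +0.045463+0.026582i
d^3_{1,1}: k∈[0..2] ⇒ +0.355069 -1.170871 +0.361974 = -0.453829;  D = -0.268693-0.365738i
d^3_{2,1}: k∈[0..1] ⇒ -0.720885 +0.594296 = -0.126589;  D = +0.028307+0.123383i
d^3_{3,1}: single k=0 term ⇒ +0.566846;  D = -0.102917+0.557424i
Y_3^{m'}(θ=1.5856,φ=0.2887) and Σ D·Y over m':
  (+0.1794-0.1497i)·(+0.2702-0.3177i)  (-0.4525+0.1336i)·(-0.0127+0.0083i)  (+0.4173+0.0507i)·(-0.3094+0.0919i)  (+0.0455+0.0266i)·(+0.0166+0.0000i)  (-0.2687-0.3657i)·(+0.3094+0.0919i)  (+0.0283+0.1234i)·(-0.0127-0.0083i)  (-0.1029+0.5574i)·(-0.2702-0.3177i)
Y_3^1(R⁻¹ n̂) = +0.028570-0.337359i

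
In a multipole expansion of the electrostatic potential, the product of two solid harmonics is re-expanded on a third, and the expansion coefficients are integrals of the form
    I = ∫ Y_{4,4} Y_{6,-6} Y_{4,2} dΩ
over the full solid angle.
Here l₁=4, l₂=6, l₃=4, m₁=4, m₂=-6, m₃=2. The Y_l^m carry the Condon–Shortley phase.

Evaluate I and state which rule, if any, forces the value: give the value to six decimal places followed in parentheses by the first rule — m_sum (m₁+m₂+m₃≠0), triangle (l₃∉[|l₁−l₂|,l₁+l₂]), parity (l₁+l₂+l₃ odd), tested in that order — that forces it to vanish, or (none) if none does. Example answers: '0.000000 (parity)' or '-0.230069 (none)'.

-0.163436 (none)

Checks pass: Σm=0; 14 even; l₃=4∈[2,10].
(2·4+1)(2·6+1)(2·4+1) = 1053
Δ: 6! 2! 6! / 15! → 1/1261260
sum: t=2:+1/4608 t=3:−1/1296 t=4:+1/4608 = -7/20736
3j²(4 6 4; 0 0 0) = Δ·Π!·Σ² = 20/1287  (sign -1)
sum: t=0:+1/1036800 = 1/1036800
3j²(4 6 4; 4 -6 2) = Δ·Π!·Σ² = 4/195  (sign +1)
combine: 4πI² = 1053·20/1287·4/195 = 48/143
take √, sign -1: I = -0.16343598
No selection rule forces the value: the integral is nonzero (none).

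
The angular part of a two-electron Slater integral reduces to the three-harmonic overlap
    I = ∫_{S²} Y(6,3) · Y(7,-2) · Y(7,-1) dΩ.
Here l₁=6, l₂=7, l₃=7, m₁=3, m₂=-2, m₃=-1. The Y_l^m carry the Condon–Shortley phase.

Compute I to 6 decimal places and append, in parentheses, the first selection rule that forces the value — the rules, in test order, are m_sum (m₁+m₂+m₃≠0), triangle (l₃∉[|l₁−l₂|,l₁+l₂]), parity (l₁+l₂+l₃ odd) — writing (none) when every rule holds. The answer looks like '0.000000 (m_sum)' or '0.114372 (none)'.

Checks pass: Σm=0; 20 even; l₃=7∈[1,13].
(2·6+1)(2·7+1)(2·7+1) = 2925
Δ: 6! 6! 8! / 21! → 1/2444321880
sum: t=0:+1/2612736000 t=1:−1/20736000 t=2:+1/1658880 t=3:−1/746496 t=4:+1/1658880 t=5:−1/20736000 t=6:+1/2612736000 = -1/4354560
3j²(6 7 7; 0 0 0) = Δ·Π!·Σ² = 1000/138567  (sign +1)
sum: t=0:+1/18662400 t=1:−1/3317760 t=2:+1/4147200 t=3:−1/37324800 = -1/29859840
3j²(6 7 7; 3 -2 -1) = Δ·Π!·Σ² = 175/138567  (sign -1)
combine: 4πI² = 2925·1000/138567·175/138567 = 4375000/164109517
take √, sign -1: I = -0.04605929
No selection rule forces the value: the integral is nonzero (none).

-0.046059 (none)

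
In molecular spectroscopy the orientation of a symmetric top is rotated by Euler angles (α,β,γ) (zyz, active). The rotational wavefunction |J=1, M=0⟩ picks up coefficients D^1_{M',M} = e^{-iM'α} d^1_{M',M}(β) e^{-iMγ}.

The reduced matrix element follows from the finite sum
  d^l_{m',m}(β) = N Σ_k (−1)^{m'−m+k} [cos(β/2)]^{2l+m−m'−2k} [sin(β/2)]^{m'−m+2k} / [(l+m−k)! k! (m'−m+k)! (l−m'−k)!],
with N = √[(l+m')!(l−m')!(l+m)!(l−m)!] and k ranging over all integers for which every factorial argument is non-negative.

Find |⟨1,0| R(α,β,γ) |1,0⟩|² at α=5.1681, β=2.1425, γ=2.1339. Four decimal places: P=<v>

P=0.2928

Split into d^1_{0,0}(β=2.1425) × two z-phases.
With c≡cos(β/2)=0.479027 and s≡sin(β/2)=0.877800, N=[1·1·1·1]^{1/2}=1.000000
k: max(0,(0)−(0))=0 … min(1+(0),1−(0))=1
  k=0: (−1)^0·1.0000/(1)·0.4790^2·0.8778^0 = +0.229467
  k=1: (−1)^1·1.0000/(1)·0.4790^0·0.8778^2 = -0.770533
d^1_{0,0}(2.1425) = +0.229467 -0.770533 = -0.541066
|D^1_{0,0}|² = |d^1_{0,0}(β)|² = (-0.541066)² = 0.292752 (the z-rotation phases have unit modulus)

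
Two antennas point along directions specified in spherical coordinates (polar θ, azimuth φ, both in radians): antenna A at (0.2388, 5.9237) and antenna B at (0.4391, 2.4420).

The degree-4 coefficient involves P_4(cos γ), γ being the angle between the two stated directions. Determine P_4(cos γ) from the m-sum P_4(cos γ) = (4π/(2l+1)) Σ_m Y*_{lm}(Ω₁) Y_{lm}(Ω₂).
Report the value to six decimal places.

Addition theorem: P_4(cos γ) = (4π/9) Σ_m Y*_{lm}(Ω₁) Y_{lm}(Ω₂), m = −4…4:
  m=-4: (+0.000184-0.001373i) × (-0.013612+0.004864i) = +0.000004+0.000020i  (running Σ = +0.000004+0.000020i)
  m=-3: (+0.007608-0.014183i) × (+0.043853-0.075193i) = -0.000733-0.001194i  (running Σ = -0.000729-0.001174i)
  m=-2: (+0.078987-0.069133i) × (+0.048886+0.282060i) = +0.023361+0.018900i  (running Σ = +0.022632+0.017725i)
  m=-1: (+0.367247-0.138017i) × (-0.380917-0.320577i) = -0.184136-0.065158i  (running Σ = -0.161503-0.047433i)
  m=0: (+0.621128-0.000000i) × (+0.202472+0.000000i) = +0.125761+0.000000i  (running Σ = -0.035743-0.047433i)
  m=1: (-0.367247-0.138017i) × (+0.380917-0.320577i) = -0.184136+0.065158i  (running Σ = -0.219879+0.017725i)
  m=2: (+0.078987+0.069133i) × (+0.048886-0.282060i) = +0.023361-0.018900i  (running Σ = -0.196517-0.001174i)
  m=3: (-0.007608-0.014183i) × (-0.043853-0.075193i) = -0.000733+0.001194i  (running Σ = -0.197250+0.000020i)
  m=4: (+0.000184+0.001373i) × (-0.013612-0.004864i) = +0.000004-0.000020i  (running Σ = -0.197246-0.000000i)
Accumulated sum -0.197246-0.000000i; after 4π/(2l+1) scaling, -0.275408-0.000000i ⇒ P_4 = -0.275408

-0.275408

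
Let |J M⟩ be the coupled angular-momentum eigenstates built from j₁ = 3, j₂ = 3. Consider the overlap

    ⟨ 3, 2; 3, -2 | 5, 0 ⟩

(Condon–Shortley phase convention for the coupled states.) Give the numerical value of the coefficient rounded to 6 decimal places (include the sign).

j₁+j₂−J=1  J+j₁−j₂=5  J−j₁+j₂=5  j₁+j₂+J+1=12
(j₁±m₁, j₂±m₂, J±M) = (5,1,1,5,5,5)
P² = 480000/7
sum k=0..1:
  [0] +1/576 = 1/576
  [1] −1/14400 = -1/14400
S = 1/600
C² = P²·S² = 4/21 ; C = +0.436436

+0.436436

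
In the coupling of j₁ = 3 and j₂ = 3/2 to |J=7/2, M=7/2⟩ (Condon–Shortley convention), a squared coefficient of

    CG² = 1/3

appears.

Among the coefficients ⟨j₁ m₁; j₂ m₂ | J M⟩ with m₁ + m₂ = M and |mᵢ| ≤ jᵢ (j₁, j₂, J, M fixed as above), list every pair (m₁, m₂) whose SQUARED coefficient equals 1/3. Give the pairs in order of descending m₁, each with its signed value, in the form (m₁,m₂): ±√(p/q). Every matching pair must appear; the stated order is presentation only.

(2,3/2): −√(1/3)

Admissible pairs with m₁+m₂ = M = 7/2: (2,3/2), (3,1/2)
  (m₁,m₂)=(3,1/2): CG² = 2/3, CG = +√(2/3)
  (m₁,m₂)=(2,3/2): CG² = 1/3, CG = −√(1/3)   ← matches the target
Pairs with CG² = 1/3: (2,3/2): −√(1/3)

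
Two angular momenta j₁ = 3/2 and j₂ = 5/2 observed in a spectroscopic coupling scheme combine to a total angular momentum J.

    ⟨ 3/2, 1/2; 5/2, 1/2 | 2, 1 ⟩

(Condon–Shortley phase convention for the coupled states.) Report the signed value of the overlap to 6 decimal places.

−√(25/84) = -0.545545

j₁+j₂−J=2  J+j₁−j₂=1  J−j₁+j₂=3  j₁+j₂+J+1=7
(j₁±m₁, j₂±m₂, J±M) = (2,1,3,2,3,1)
P² = 12/7
sum k=0..1:
  [0] +1/12 = 1/12
  [1] −1/2 = -1/2
S = -5/12
C² = P²·S² = 25/84 ; C = -0.545545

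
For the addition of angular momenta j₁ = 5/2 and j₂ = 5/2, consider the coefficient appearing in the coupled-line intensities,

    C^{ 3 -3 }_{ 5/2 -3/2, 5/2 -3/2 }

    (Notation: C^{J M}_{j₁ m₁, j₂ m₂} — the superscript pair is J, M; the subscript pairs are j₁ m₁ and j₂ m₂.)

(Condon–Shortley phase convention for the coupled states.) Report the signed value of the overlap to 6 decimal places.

j₁+j₂−J=2  J+j₁−j₂=3  J−j₁+j₂=3  j₁+j₂+J+1=9
(j₁±m₁, j₂±m₂, J±M) = (1,4,1,4,0,6)
P² = 576
sum k=1..1:
  [1] −1/36 = -1/36
S = -1/36
C² = P²·S² = 4/9 ; C = -0.666667

-0.666667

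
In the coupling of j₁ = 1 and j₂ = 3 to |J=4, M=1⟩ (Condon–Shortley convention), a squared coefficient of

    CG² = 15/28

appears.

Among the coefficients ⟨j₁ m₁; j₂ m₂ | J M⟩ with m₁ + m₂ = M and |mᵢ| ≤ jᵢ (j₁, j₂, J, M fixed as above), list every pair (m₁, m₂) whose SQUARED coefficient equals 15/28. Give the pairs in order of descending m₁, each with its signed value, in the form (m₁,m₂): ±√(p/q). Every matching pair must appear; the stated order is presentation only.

(0,1): +√(15/28)

Admissible pairs with m₁+m₂ = M = 1: (-1,2), (0,1), (1,0)
  (m₁,m₂)=(1,0): CG² = 5/14, CG = +√(5/14)
  (m₁,m₂)=(0,1): CG² = 15/28, CG = +√(15/28)   ← matches the target
  (m₁,m₂)=(-1,2): CG² = 3/28, CG = +√(3/28)
Pairs with CG² = 15/28: (0,1): +√(15/28)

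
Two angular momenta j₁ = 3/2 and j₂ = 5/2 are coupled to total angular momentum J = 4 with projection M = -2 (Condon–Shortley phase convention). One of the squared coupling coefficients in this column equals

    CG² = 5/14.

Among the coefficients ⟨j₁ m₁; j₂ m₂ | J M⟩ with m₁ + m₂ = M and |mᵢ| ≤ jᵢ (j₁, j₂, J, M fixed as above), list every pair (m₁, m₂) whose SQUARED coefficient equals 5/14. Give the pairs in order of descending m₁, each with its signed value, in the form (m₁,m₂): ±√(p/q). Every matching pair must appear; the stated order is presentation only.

(-3/2,-1/2): +√(5/14)

Admissible pairs with m₁+m₂ = M = -2: (-3/2,-1/2), (-1/2,-3/2), (1/2,-5/2)
  (m₁,m₂)=(1/2,-5/2): CG² = 3/28, CG = +√(3/28)
  (m₁,m₂)=(-1/2,-3/2): CG² = 15/28, CG = +√(15/28)
  (m₁,m₂)=(-3/2,-1/2): CG² = 5/14, CG = +√(5/14)   ← matches the target
Pairs with CG² = 5/14: (-3/2,-1/2): +√(5/14)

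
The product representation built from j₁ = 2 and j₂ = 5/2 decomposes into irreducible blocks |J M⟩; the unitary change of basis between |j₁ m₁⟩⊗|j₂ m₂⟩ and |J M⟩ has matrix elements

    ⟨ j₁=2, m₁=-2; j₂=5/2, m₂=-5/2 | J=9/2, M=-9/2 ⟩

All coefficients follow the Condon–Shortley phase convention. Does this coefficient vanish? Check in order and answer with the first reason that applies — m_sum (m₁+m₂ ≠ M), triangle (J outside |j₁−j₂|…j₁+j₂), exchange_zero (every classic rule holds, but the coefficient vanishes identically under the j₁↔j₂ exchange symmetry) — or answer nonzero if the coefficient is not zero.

nonzero

m-sum: m₁+m₂ = -2+(-5/2) = -9/2, M = -9/2  ✓
triangle: |j₁−j₂| = 1/2 ≤ J = 9/2 ≤ j₁+j₂ = 9/2  ✓
exchange: j₁≠j₂ or m₁≠m₂ — the exchange symmetry imposes no constraint here
value check: CG = +1 = +1.000000 ≠ 0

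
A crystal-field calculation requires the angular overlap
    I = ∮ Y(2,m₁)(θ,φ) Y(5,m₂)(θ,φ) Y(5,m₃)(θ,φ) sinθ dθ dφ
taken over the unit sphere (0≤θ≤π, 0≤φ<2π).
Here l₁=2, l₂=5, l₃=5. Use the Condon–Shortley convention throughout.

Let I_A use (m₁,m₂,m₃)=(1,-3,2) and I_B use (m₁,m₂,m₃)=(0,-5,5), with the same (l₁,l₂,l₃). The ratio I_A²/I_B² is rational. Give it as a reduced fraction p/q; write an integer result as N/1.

Same 2,5,5: normalisation and zero-m 3j drop out of the ratio.
A: Δ: 2! 2! 8! / 13! → 1/38610; sum: t=0:+1/2880 t=1:−1/10080 = 1/4032; 3j²(2 5 5; 1 -3 2) = Δ·Π!·Σ² = 10/429  (sign -1)
B: Δ: 2! 2! 8! / 13! → 1/38610; sum: t=0:+1/161280 = 1/161280; 3j²(2 5 5; 0 -5 5) = Δ·Π!·Σ² = 15/286  (sign +1)
I_A²/I_B² = (10/429)/(15/286) = 4/9

4/9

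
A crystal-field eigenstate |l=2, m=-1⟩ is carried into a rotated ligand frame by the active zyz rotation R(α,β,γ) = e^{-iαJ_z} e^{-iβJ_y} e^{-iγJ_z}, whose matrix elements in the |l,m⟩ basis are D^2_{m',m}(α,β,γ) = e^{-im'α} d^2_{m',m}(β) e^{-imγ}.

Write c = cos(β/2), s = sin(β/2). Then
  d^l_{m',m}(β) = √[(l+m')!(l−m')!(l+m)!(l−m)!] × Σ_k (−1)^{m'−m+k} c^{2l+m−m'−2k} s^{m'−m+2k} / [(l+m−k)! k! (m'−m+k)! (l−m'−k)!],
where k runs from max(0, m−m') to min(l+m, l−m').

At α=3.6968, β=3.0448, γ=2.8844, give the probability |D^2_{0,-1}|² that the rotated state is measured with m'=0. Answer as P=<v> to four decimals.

First d^2_{0,-1}(β=3.0448), then the phase factors e^{-i(0)α} and e^{-i(-1)γ}:
Half-angle: c=0.048377, s=0.998829. N=√(2·2·1·6)=4.898979
Admissible k: 0..1 (factorial args all ≥0)
  k=0: (−1)^1·4.8990/(2)·0.0484^3·0.9988^1 = -0.000277
  k=1: (−1)^2·4.8990/(2)·0.0484^1·0.9988^3 = +0.118084
d^2_{0,-1}(3.0448) = -0.000277 +0.118084 = +0.117807
|D^2_{0,-1}|² = |d^2_{0,-1}(β)|² = (+0.117807)² = 0.013879 (the z-rotation phases have unit modulus)

P=0.0139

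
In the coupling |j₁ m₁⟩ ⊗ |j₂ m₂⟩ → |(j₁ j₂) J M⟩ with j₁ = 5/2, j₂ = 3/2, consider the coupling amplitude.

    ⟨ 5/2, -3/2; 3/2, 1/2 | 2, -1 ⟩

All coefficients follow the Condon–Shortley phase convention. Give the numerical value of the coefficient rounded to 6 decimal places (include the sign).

j₁+j₂−J=2  J+j₁−j₂=3  J−j₁+j₂=1  j₁+j₂+J+1=7
(j₁±m₁, j₂±m₂, J±M) = (1,4,2,1,1,3)
P² = 24/7
sum k=1..2:
  [1] −1/6 = -1/6
  [2] +1/4 = 1/4
S = 1/12
C² = P²·S² = 1/42 ; C = +0.154303

+0.154303  (= +√(1/42))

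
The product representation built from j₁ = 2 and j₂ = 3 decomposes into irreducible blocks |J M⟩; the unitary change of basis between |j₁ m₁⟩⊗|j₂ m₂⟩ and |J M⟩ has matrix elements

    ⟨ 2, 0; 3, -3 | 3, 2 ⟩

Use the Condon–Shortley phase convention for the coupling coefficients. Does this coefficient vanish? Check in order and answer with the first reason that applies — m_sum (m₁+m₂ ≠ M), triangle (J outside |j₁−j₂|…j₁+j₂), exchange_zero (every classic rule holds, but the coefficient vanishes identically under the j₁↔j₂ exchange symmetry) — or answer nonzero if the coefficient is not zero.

m-sum: m₁+m₂ = 0+(-3) = -3, M = 2  ✗ ⇒ coefficient is 0

m_sum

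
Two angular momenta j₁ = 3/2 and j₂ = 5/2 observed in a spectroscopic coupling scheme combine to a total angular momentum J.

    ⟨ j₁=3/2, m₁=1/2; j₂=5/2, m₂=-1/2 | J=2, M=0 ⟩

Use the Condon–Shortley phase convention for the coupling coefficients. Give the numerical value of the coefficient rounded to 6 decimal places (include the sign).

triangle: 2!·1!·3!/7! = 12/5040
(j±m)!: 2!·1!·2!·3!·2!·2! = 96
prefactor² = (2J+1)·Δ·N² = 8/7
  k=0: +1/(0!·2!·1!·2!·0!·1!) = 1/4
  k=1: −1/(1!·1!·0!·1!·1!·2!) = -1/2
Σ = -1/4  ⇒  CG² = 8/7·(-1/4)² = 1/14
CG = −√(1/14) = -0.267261

-0.267261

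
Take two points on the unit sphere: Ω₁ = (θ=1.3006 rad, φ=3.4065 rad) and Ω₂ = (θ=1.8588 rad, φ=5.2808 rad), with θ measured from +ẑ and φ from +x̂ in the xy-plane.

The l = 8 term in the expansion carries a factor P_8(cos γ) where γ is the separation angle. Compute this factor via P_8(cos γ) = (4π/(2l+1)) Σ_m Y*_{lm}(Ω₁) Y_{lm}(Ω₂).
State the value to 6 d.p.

Addition theorem: P_8(cos γ) = (4π/17) Σ_m Y*_{lm}(Ω₁) Y_{lm}(Ω₂), m = −8…8:
  term(m=-8) = -0.106746-0.092415i   from Y*(Ω₁)=-0.199950+0.327255i, Y(Ω₂)=-0.060508+0.363156i
  term(m=-7) = -0.157658+0.097472i   from Y*(Ω₁)=+0.118868-0.407910i, Y(Ω₂)=-0.324064-0.292067i
  term(m=-6) = +0.000315+0.001234i   from Y*(Ω₁)=-0.000386+0.020713i, Y(Ω₂)=+0.059258-0.016328i
  term(m=-5) = +0.116565+0.006216i   from Y*(Ω₁)=+0.084947+0.337949i, Y(Ω₂)=+0.098848-0.320073i
  term(m=-4) = +0.010269-0.027551i   from Y*(Ω₁)=-0.074582-0.132970i, Y(Ω₂)=+0.124662+0.147152i
  term(m=-3) = -0.056075-0.043546i   from Y*(Ω₁)=-0.196688-0.200390i, Y(Ω₂)=+0.250570-0.033890i
  term(m=-2) = -0.039845+0.027671i   from Y*(Ω₁)=+0.174996+0.102490i, Y(Ω₂)=-0.100580+0.217030i
  term(m=-1) = +0.015547+0.049643i   from Y*(Ω₁)=+0.237220+0.064354i, Y(Ω₂)=+0.113926+0.178363i
  term(m=+0) = +0.054140+0.000000i   from Y*(Ω₁)=-0.216010-0.000000i, Y(Ω₂)=-0.250636+0.000000i
  term(m=+1) = +0.015547-0.049643i   from Y*(Ω₁)=-0.237220+0.064354i, Y(Ω₂)=-0.113926+0.178363i
  term(m=+2) = -0.039845-0.027671i   from Y*(Ω₁)=+0.174996-0.102490i, Y(Ω₂)=-0.100580-0.217030i
  term(m=+3) = -0.056075+0.043546i   from Y*(Ω₁)=+0.196688-0.200390i, Y(Ω₂)=-0.250570-0.033890i
  term(m=+4) = +0.010269+0.027551i   from Y*(Ω₁)=-0.074582+0.132970i, Y(Ω₂)=+0.124662-0.147152i
  term(m=+5) = +0.116565-0.006216i   from Y*(Ω₁)=-0.084947+0.337949i, Y(Ω₂)=-0.098848-0.320073i
  term(m=+6) = +0.000315-0.001234i   from Y*(Ω₁)=-0.000386-0.020713i, Y(Ω₂)=+0.059258+0.016328i
  term(m=+7) = -0.157658-0.097472i   from Y*(Ω₁)=-0.118868-0.407910i, Y(Ω₂)=+0.324064-0.292067i
  term(m=+8) = -0.106746+0.092415i   from Y*(Ω₁)=-0.199950-0.327255i, Y(Ω₂)=-0.060508-0.363156i
Total Σ_m = -0.381114+0.000000i. Multiply by 0.739198: -0.281719+0.000000i. P_8(cos γ) = -0.281719

-0.281719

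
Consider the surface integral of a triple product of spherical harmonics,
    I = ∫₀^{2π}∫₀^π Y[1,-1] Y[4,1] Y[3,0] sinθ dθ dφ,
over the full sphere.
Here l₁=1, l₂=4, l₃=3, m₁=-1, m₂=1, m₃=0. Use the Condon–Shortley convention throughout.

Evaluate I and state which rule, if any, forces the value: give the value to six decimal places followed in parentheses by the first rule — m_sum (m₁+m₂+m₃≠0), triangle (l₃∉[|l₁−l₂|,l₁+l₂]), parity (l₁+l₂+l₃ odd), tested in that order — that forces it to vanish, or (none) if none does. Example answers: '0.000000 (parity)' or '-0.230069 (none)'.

m-sum 0 ✓  L=8 even ✓  3≤3≤5 ✓
Π(2lᵢ+1) = 3×9×7 = 189
triangle coeff Δ(1,4,3) = 1/252
Σ_t [1,1]: t=1:−1/36 = -1/36
(3j)²=4/63 [(1 4 3; 0 0 0)], sign=+1
Σ_t [2,2]: t=2:+1/72 = 1/72
(3j)²=5/126 [(1 4 3; -1 1 0)], sign=-1
⇒ 4πI² = 10/21
I = (-1)√(10/21/(4π)) = -0.19466390
No selection rule forces the value: the integral is nonzero (none).

-0.194664 (none)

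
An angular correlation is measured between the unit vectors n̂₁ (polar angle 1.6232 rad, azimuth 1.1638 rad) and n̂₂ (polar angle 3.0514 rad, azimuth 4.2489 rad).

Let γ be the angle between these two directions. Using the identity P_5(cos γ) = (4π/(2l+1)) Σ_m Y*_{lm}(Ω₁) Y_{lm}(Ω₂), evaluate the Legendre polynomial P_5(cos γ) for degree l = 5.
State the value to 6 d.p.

Term-by-term m-sum for l=5 (normalisation 4π/11 = 1.142397):
  m=-5: Y*=0.41218 - 0.20637j  Y=-0.00000 - 0.00000j  product -0.00000 - 0.00000j
  m=-4: Y*=0.00437 + 0.07633j  Y=0.00003 - 0.00009j  product 0.00001 + 0.00000j
  m=-3: Y*=0.31566 + 0.11516j  Y=0.00197 - 0.00036j  product 0.00066 + 0.00011j
  m=-2: Y*=-0.06028 + 0.06383j  Y=0.01624 + 0.02164j  product -0.00236 - 0.00027j
  m=-1: Y*=0.12177 + 0.28248j  Y=-0.10026 + 0.20061j  product -0.06888 - 0.00390j
  m=+0: Y*=-0.09071 + 0.00000j  Y=-0.87937 + 0.00000j  product 0.07977 + 0.00000j
  m=+1: Y*=-0.12177 + 0.28248j  Y=0.10026 + 0.20061j  product -0.06888 + 0.00390j
  m=+2: Y*=-0.06028 - 0.06383j  Y=0.01624 - 0.02164j  product -0.00236 + 0.00027j
  m=+3: Y*=-0.31566 + 0.11516j  Y=-0.00197 - 0.00036j  product 0.00066 - 0.00011j
  m=+4: Y*=0.00437 - 0.07633j  Y=0.00003 + 0.00009j  product 0.00001 - 0.00000j
  m=+5: Y*=-0.41218 - 0.20637j  Y=0.00000 - 0.00000j  product -0.00000 + 0.00000j
Accumulated sum -0.06136 - 0.00000j; after 4π/(2l+1) scaling, -0.07010 - 0.00000j ⇒ P_5 = -0.070103

-0.070103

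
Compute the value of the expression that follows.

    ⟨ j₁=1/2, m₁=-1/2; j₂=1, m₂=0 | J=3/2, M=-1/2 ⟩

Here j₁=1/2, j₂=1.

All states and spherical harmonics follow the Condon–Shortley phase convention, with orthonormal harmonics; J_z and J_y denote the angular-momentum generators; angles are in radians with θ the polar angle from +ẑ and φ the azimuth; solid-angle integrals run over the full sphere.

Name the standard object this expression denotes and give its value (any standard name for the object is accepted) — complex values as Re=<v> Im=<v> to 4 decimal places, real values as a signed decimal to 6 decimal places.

Clebsch–Gordan coefficient, +√(2/3) ≈ +0.816497

This is a Clebsch–Gordan (vector-coupling) coefficient.
triangle: 0!*1!*2!/4! = 2/24
(j±m)!: 0!*1!*1!*1!*1!*2! = 2
prefactor² = (2J+1)*Δ*N² = 2/3
  k=0: +1/(0!*0!*1!*1!*0!*1!) = 1
Σ = 1  ⇒  CG² = 2/3*1² = 2/3
CG = +√(2/3) = +0.816497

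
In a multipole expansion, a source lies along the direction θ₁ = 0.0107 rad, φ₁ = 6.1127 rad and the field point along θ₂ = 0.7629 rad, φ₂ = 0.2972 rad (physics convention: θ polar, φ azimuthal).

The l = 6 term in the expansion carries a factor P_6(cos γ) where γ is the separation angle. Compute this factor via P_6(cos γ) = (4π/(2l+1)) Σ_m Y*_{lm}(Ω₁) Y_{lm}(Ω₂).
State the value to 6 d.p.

-0.219480

Summing Y*_{l m}(θ₁,φ₁)·Y_{l m}(θ₂,φ₂) over m ∈ [−6, 6]; prefactor 4π/(2·6+1) = 0.966644:
  m=-6: (0.00000 - 0.00000j) × (-0.01109 - 0.05142j) = -0.00000 - 0.00000j  (running Σ = -0.00000 - 0.00000j)
  m=-5: (0.00000 - 0.00000j) × (0.01614 - 0.18991j) = -0.00000 - 0.00000j  (running Σ = -0.00000 - 0.00000j)
  m=-4: (0.00000 - 0.00000j) × (0.14397 - 0.35837j) = -0.00000 - 0.00000j  (running Σ = -0.00000 - 0.00000j)
  m=-3: (0.00001 - 0.00000j) × (0.26813 - 0.33212j) = 0.00000 - 0.00000j  (running Σ = 0.00000 - 0.00000j)
  m=-2: (0.00056 - 0.00020j) × (0.07783 - 0.05261j) = 0.00003 - 0.00005j  (running Σ = 0.00003 - 0.00005j)
  m=-1: (0.03473 - 0.00598j) × (-0.32777 + 0.10039j) = -0.01078 + 0.00545j  (running Σ = -0.01075 + 0.00540j)
  m=0: (1.01588 + 0.00000j) × (-0.20234 + 0.00000j) = -0.20555 + 0.00000j  (running Σ = -0.21630 + 0.00540j)
  m=1: (-0.03473 - 0.00598j) × (0.32777 + 0.10039j) = -0.01078 - 0.00545j  (running Σ = -0.22709 - 0.00005j)
  m=2: (0.00056 + 0.00020j) × (0.07783 + 0.05261j) = 0.00003 + 0.00005j  (running Σ = -0.22705 - 0.00000j)
  m=3: (-0.00001 - 0.00000j) × (-0.26813 - 0.33212j) = 0.00000 + 0.00000j  (running Σ = -0.22705 - 0.00000j)
  m=4: (0.00000 + 0.00000j) × (0.14397 + 0.35837j) = -0.00000 + 0.00000j  (running Σ = -0.22705 - 0.00000j)
  m=5: (-0.00000 - 0.00000j) × (-0.01614 - 0.18991j) = -0.00000 + 0.00000j  (running Σ = -0.22705 - 0.00000j)
  m=6: (0.00000 + 0.00000j) × (-0.01109 + 0.05142j) = -0.00000 + 0.00000j  (running Σ = -0.22705 - 0.00000j)
Total Σ_m = -0.22705 - 0.00000j. Multiply by 0.966644: -0.21948 - 0.00000j. P_6(cos γ) = -0.219480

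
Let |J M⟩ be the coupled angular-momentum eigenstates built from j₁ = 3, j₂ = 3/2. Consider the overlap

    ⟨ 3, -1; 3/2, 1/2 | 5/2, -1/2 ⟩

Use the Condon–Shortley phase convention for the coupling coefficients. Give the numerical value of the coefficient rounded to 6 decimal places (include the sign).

√[6·2!4!1!/8! · 2!4!2!1!2!3!] = √(288/35)
  +(−1)^1/∏(1,1,3,1,1,0)! = -1/6  (running -1/6)
  +(−1)^2/∏(2,0,2,0,2,1)! = 1/8  (running -1/24)
⟨..|..⟩ = √(288/35)·(-1/24) = -0.119523

−√(1/70) ≈ -0.119523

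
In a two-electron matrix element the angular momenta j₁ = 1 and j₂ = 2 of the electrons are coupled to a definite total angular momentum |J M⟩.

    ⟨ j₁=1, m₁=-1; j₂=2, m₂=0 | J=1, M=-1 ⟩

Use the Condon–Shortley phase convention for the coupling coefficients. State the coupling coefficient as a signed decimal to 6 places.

√[3·2!0!2!/5! · 0!2!2!2!0!2!] = √(8/5)
  +(−1)^2/∏(2,0,0,0,0,2)! = 1/4  (running 1/4)
⟨..|..⟩ = √(8/5)·(1/4) = +0.316228

+0.316228  (= +√(1/10))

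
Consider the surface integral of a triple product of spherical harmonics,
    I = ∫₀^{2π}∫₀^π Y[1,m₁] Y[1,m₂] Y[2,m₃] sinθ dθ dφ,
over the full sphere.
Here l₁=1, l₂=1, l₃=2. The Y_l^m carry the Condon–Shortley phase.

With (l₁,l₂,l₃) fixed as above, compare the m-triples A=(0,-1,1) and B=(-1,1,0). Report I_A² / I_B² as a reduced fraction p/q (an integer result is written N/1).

3/1

Same 1,1,2: normalisation and zero-m 3j drop out of the ratio.
A: Δ: 0! 2! 2! / 5! → 1/30; sum: t=0:+1/2 = 1/2; 3j²(1 1 2; 0 -1 1) = Δ·Π!·Σ² = 1/10  (sign -1)
B: Δ: 0! 2! 2! / 5! → 1/30; sum: t=0:+1/4 = 1/4; 3j²(1 1 2; -1 1 0) = Δ·Π!·Σ² = 1/30  (sign +1)
I_A²/I_B² = (1/10)/(1/30) = 3/1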